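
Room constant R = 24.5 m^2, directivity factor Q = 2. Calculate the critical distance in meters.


Given values:
  R = 24.5 m^2, Q = 2
Formula: d_c = 0.141 * sqrt(Q * R)
Compute Q * R = 2 * 24.5 = 49.0
Compute sqrt(49.0) = 7.0
d_c = 0.141 * 7.0 = 0.987

0.987 m


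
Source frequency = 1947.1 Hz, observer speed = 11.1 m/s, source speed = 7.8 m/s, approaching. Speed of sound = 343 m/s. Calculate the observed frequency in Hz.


Given values:
  f_s = 1947.1 Hz, v_o = 11.1 m/s, v_s = 7.8 m/s
  Direction: approaching
Formula: f_o = f_s * (c + v_o) / (c - v_s)
Numerator: c + v_o = 343 + 11.1 = 354.1
Denominator: c - v_s = 343 - 7.8 = 335.2
f_o = 1947.1 * 354.1 / 335.2 = 2056.89

2056.89 Hz


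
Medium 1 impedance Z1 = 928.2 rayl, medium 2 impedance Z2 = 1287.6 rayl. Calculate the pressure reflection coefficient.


Given values:
  Z1 = 928.2 rayl, Z2 = 1287.6 rayl
Formula: R = (Z2 - Z1) / (Z2 + Z1)
Numerator: Z2 - Z1 = 1287.6 - 928.2 = 359.4
Denominator: Z2 + Z1 = 1287.6 + 928.2 = 2215.8
R = 359.4 / 2215.8 = 0.1622

0.1622


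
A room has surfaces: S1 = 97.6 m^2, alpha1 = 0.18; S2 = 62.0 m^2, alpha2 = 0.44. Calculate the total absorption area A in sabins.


Given surfaces:
  Surface 1: 97.6 * 0.18 = 17.568
  Surface 2: 62.0 * 0.44 = 27.28
Formula: A = sum(Si * alpha_i)
A = 17.568 + 27.28
A = 44.85

44.85 sabins


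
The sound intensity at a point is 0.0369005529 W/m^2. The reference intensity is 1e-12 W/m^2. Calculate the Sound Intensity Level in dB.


Given values:
  I = 0.0369005529 W/m^2
  I_ref = 1e-12 W/m^2
Formula: SIL = 10 * log10(I / I_ref)
Compute ratio: I / I_ref = 36900552900
Compute log10: log10(36900552900) = 10.567033
Multiply: SIL = 10 * 10.567033 = 105.67

105.67 dB


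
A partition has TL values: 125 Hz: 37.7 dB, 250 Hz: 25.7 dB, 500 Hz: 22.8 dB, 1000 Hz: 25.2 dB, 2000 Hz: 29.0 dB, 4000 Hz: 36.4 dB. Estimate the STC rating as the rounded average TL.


Given TL values at each frequency:
  125 Hz: 37.7 dB
  250 Hz: 25.7 dB
  500 Hz: 22.8 dB
  1000 Hz: 25.2 dB
  2000 Hz: 29.0 dB
  4000 Hz: 36.4 dB
Formula: STC ~ round(average of TL values)
Sum = 37.7 + 25.7 + 22.8 + 25.2 + 29.0 + 36.4 = 176.8
Average = 176.8 / 6 = 29.47
Rounded: 29

29


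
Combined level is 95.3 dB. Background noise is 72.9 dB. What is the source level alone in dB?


Given values:
  L_total = 95.3 dB, L_bg = 72.9 dB
Formula: L_source = 10 * log10(10^(L_total/10) - 10^(L_bg/10))
Convert to linear:
  10^(95.3/10) = 3388441561.392
  10^(72.9/10) = 19498445.9976
Difference: 3388441561.392 - 19498445.9976 = 3368943115.3944
L_source = 10 * log10(3368943115.3944) = 95.27

95.27 dB


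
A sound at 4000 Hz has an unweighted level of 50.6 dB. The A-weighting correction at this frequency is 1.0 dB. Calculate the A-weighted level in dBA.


Given values:
  SPL = 50.6 dB
  A-weighting at 4000 Hz = 1.0 dB
Formula: L_A = SPL + A_weight
L_A = 50.6 + (1.0)
L_A = 51.6

51.6 dBA


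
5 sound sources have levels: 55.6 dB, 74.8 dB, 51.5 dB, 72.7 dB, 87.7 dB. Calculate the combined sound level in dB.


Formula: L_total = 10 * log10( sum(10^(Li/10)) )
  Source 1: 10^(55.6/10) = 363078.0548
  Source 2: 10^(74.8/10) = 30199517.204
  Source 3: 10^(51.5/10) = 141253.7545
  Source 4: 10^(72.7/10) = 18620871.3666
  Source 5: 10^(87.7/10) = 588843655.3556
Sum of linear values = 638168375.7355
L_total = 10 * log10(638168375.7355) = 88.05

88.05 dB


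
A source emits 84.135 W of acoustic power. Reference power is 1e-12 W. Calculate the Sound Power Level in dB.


Given values:
  W = 84.135 W
  W_ref = 1e-12 W
Formula: SWL = 10 * log10(W / W_ref)
Compute ratio: W / W_ref = 84135000000000
Compute log10: log10(84135000000000) = 13.924977
Multiply: SWL = 10 * 13.924977 = 139.25

139.25 dB


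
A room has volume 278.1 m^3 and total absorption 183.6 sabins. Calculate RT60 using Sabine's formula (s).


Given values:
  V = 278.1 m^3
  A = 183.6 sabins
Formula: RT60 = 0.161 * V / A
Numerator: 0.161 * 278.1 = 44.7741
RT60 = 44.7741 / 183.6 = 0.244

0.244 s


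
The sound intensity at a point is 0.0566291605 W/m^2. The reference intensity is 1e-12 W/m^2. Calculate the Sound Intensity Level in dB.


Given values:
  I = 0.0566291605 W/m^2
  I_ref = 1e-12 W/m^2
Formula: SIL = 10 * log10(I / I_ref)
Compute ratio: I / I_ref = 56629160500
Compute log10: log10(56629160500) = 10.75304
Multiply: SIL = 10 * 10.75304 = 107.53

107.53 dB


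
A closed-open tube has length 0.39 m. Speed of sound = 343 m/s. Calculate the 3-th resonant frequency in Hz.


Given values:
  Tube type: closed-open, L = 0.39 m, c = 343 m/s, n = 3
Formula: f_n = (2n - 1) * c / (4 * L)
Compute 2n - 1 = 2*3 - 1 = 5
Compute 4 * L = 4 * 0.39 = 1.56
f = 5 * 343 / 1.56
f = 1099.36

1099.36 Hz


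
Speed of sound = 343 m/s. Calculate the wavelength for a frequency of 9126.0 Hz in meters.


Given values:
  c = 343 m/s, f = 9126.0 Hz
Formula: lambda = c / f
lambda = 343 / 9126.0
lambda = 0.0376

0.0376 m


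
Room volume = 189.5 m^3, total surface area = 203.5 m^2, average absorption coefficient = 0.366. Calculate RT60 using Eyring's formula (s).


Given values:
  V = 189.5 m^3, S = 203.5 m^2, alpha = 0.366
Formula: RT60 = 0.161 * V / (-S * ln(1 - alpha))
Compute ln(1 - 0.366) = ln(0.634) = -0.455706
Denominator: -203.5 * -0.455706 = 92.7362
Numerator: 0.161 * 189.5 = 30.5095
RT60 = 30.5095 / 92.7362 = 0.329

0.329 s


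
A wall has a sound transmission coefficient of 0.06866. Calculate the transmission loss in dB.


Given values:
  tau = 0.06866
Formula: TL = 10 * log10(1 / tau)
Compute 1 / tau = 1 / 0.06866 = 14.5645
Compute log10(14.5645) = 1.163296
TL = 10 * 1.163296 = 11.63

11.63 dB


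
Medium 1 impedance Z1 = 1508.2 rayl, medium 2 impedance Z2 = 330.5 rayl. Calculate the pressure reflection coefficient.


Given values:
  Z1 = 1508.2 rayl, Z2 = 330.5 rayl
Formula: R = (Z2 - Z1) / (Z2 + Z1)
Numerator: Z2 - Z1 = 330.5 - 1508.2 = -1177.7
Denominator: Z2 + Z1 = 330.5 + 1508.2 = 1838.7
R = -1177.7 / 1838.7 = -0.6405

-0.6405


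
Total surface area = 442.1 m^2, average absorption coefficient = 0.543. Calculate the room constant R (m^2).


Given values:
  S = 442.1 m^2, alpha = 0.543
Formula: R = S * alpha / (1 - alpha)
Numerator: 442.1 * 0.543 = 240.0603
Denominator: 1 - 0.543 = 0.457
R = 240.0603 / 0.457 = 525.3

525.3 m^2


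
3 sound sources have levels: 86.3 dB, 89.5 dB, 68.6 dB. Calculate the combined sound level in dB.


Formula: L_total = 10 * log10( sum(10^(Li/10)) )
  Source 1: 10^(86.3/10) = 426579518.8016
  Source 2: 10^(89.5/10) = 891250938.1337
  Source 3: 10^(68.6/10) = 7244359.6007
Sum of linear values = 1325074816.536
L_total = 10 * log10(1325074816.536) = 91.22

91.22 dB


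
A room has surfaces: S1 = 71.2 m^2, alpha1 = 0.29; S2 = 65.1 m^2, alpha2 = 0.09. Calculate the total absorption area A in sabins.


Given surfaces:
  Surface 1: 71.2 * 0.29 = 20.648
  Surface 2: 65.1 * 0.09 = 5.859
Formula: A = sum(Si * alpha_i)
A = 20.648 + 5.859
A = 26.51

26.51 sabins


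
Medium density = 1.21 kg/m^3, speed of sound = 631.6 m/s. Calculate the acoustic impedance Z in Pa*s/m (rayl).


Given values:
  rho = 1.21 kg/m^3
  c = 631.6 m/s
Formula: Z = rho * c
Z = 1.21 * 631.6
Z = 764.24

764.24 rayl


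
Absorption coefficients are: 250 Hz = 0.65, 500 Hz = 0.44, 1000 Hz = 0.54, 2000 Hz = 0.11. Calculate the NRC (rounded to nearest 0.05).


Given values:
  a_250 = 0.65, a_500 = 0.44
  a_1000 = 0.54, a_2000 = 0.11
Formula: NRC = (a250 + a500 + a1000 + a2000) / 4
Sum = 0.65 + 0.44 + 0.54 + 0.11 = 1.74
NRC = 1.74 / 4 = 0.435
Rounded to nearest 0.05: 0.45

0.45


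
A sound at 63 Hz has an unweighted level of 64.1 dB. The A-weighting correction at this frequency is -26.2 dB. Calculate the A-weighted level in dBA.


Given values:
  SPL = 64.1 dB
  A-weighting at 63 Hz = -26.2 dB
Formula: L_A = SPL + A_weight
L_A = 64.1 + (-26.2)
L_A = 37.9

37.9 dBA


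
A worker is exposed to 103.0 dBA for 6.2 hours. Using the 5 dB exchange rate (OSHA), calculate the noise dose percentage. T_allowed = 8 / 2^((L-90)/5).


Given values:
  L = 103.0 dBA, T = 6.2 hours
Formula: T_allowed = 8 / 2^((L - 90) / 5)
Compute exponent: (103.0 - 90) / 5 = 2.6
Compute 2^(2.6) = 6.062866
T_allowed = 8 / 6.062866 = 1.319508 hours
Dose = (T / T_allowed) * 100
Dose = (6.2 / 1.319508) * 100 = 469.87

469.87 %


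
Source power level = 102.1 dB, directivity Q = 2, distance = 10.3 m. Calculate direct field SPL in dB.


Given values:
  Lw = 102.1 dB, Q = 2, r = 10.3 m
Formula: SPL = Lw + 10 * log10(Q / (4 * pi * r^2))
Compute 4 * pi * r^2 = 4 * pi * 10.3^2 = 1333.1663
Compute Q / denom = 2 / 1333.1663 = 0.00150019
Compute 10 * log10(0.00150019) = -28.2385
SPL = 102.1 + (-28.2385) = 73.86

73.86 dB


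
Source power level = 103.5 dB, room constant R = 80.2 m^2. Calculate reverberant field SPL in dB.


Given values:
  Lw = 103.5 dB, R = 80.2 m^2
Formula: SPL = Lw + 10 * log10(4 / R)
Compute 4 / R = 4 / 80.2 = 0.049875
Compute 10 * log10(0.049875) = -13.0212
SPL = 103.5 + (-13.0212) = 90.48

90.48 dB


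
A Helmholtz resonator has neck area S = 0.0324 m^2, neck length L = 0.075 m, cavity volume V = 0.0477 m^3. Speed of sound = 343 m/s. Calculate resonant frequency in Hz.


Given values:
  S = 0.0324 m^2, L = 0.075 m, V = 0.0477 m^3, c = 343 m/s
Formula: f = (c / (2*pi)) * sqrt(S / (V * L))
Compute V * L = 0.0477 * 0.075 = 0.0035775
Compute S / (V * L) = 0.0324 / 0.0035775 = 9.0566
Compute sqrt(9.0566) = 3.009419
Compute c / (2*pi) = 343 / 6.283185 = 54.590148
f = 54.590148 * 3.009419 = 164.28

164.28 Hz


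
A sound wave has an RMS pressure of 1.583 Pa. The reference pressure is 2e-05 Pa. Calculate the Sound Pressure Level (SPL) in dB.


Given values:
  p = 1.583 Pa
  p_ref = 2e-05 Pa
Formula: SPL = 20 * log10(p / p_ref)
Compute ratio: p / p_ref = 1.583 / 2e-05 = 79150
Compute log10: log10(79150) = 4.898451
Multiply: SPL = 20 * 4.898451 = 97.97

97.97 dB


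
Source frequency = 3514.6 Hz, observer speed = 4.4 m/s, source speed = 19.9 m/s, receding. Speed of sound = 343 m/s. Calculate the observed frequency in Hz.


Given values:
  f_s = 3514.6 Hz, v_o = 4.4 m/s, v_s = 19.9 m/s
  Direction: receding
Formula: f_o = f_s * (c - v_o) / (c + v_s)
Numerator: c - v_o = 343 - 4.4 = 338.6
Denominator: c + v_s = 343 + 19.9 = 362.9
f_o = 3514.6 * 338.6 / 362.9 = 3279.26

3279.26 Hz


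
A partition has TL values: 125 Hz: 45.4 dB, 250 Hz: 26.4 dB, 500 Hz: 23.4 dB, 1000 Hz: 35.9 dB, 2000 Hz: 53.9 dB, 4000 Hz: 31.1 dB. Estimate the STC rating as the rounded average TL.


Given TL values at each frequency:
  125 Hz: 45.4 dB
  250 Hz: 26.4 dB
  500 Hz: 23.4 dB
  1000 Hz: 35.9 dB
  2000 Hz: 53.9 dB
  4000 Hz: 31.1 dB
Formula: STC ~ round(average of TL values)
Sum = 45.4 + 26.4 + 23.4 + 35.9 + 53.9 + 31.1 = 216.1
Average = 216.1 / 6 = 36.02
Rounded: 36

36


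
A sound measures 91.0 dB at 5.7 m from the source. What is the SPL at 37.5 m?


Given values:
  SPL1 = 91.0 dB, r1 = 5.7 m, r2 = 37.5 m
Formula: SPL2 = SPL1 - 20 * log10(r2 / r1)
Compute ratio: r2 / r1 = 37.5 / 5.7 = 6.5789
Compute log10: log10(6.5789) = 0.818153
Compute drop: 20 * 0.818153 = 16.3631
SPL2 = 91.0 - 16.3631 = 74.64

74.64 dB


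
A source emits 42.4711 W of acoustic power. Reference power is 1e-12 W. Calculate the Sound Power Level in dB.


Given values:
  W = 42.4711 W
  W_ref = 1e-12 W
Formula: SWL = 10 * log10(W / W_ref)
Compute ratio: W / W_ref = 42471100000000
Compute log10: log10(42471100000000) = 13.628094
Multiply: SWL = 10 * 13.628094 = 136.28

136.28 dB


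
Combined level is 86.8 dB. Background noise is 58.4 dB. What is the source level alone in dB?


Given values:
  L_total = 86.8 dB, L_bg = 58.4 dB
Formula: L_source = 10 * log10(10^(L_total/10) - 10^(L_bg/10))
Convert to linear:
  10^(86.8/10) = 478630092.3226
  10^(58.4/10) = 691830.9709
Difference: 478630092.3226 - 691830.9709 = 477938261.3517
L_source = 10 * log10(477938261.3517) = 86.79

86.79 dB


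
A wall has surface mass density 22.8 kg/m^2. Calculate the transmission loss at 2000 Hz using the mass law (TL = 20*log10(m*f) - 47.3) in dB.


Given values:
  m = 22.8 kg/m^2, f = 2000 Hz
Formula: TL = 20 * log10(m * f) - 47.3
Compute m * f = 22.8 * 2000 = 45600.0
Compute log10(45600.0) = 4.658965
Compute 20 * 4.658965 = 93.1793
TL = 93.1793 - 47.3 = 45.88

45.88 dB


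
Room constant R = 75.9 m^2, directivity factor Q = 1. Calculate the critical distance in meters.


Given values:
  R = 75.9 m^2, Q = 1
Formula: d_c = 0.141 * sqrt(Q * R)
Compute Q * R = 1 * 75.9 = 75.9
Compute sqrt(75.9) = 8.7121
d_c = 0.141 * 8.7121 = 1.228

1.228 m


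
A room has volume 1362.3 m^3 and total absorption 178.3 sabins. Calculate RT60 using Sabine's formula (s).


Given values:
  V = 1362.3 m^3
  A = 178.3 sabins
Formula: RT60 = 0.161 * V / A
Numerator: 0.161 * 1362.3 = 219.3303
RT60 = 219.3303 / 178.3 = 1.23

1.23 s


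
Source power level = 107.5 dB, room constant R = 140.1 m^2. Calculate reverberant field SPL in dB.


Given values:
  Lw = 107.5 dB, R = 140.1 m^2
Formula: SPL = Lw + 10 * log10(4 / R)
Compute 4 / R = 4 / 140.1 = 0.028551
Compute 10 * log10(0.028551) = -15.4438
SPL = 107.5 + (-15.4438) = 92.06

92.06 dB


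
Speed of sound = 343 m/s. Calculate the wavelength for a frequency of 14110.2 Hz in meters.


Given values:
  c = 343 m/s, f = 14110.2 Hz
Formula: lambda = c / f
lambda = 343 / 14110.2
lambda = 0.0243

0.0243 m


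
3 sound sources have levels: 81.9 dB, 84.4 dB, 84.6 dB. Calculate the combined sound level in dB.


Formula: L_total = 10 * log10( sum(10^(Li/10)) )
  Source 1: 10^(81.9/10) = 154881661.8912
  Source 2: 10^(84.4/10) = 275422870.3338
  Source 3: 10^(84.6/10) = 288403150.3127
Sum of linear values = 718707682.5377
L_total = 10 * log10(718707682.5377) = 88.57

88.57 dB


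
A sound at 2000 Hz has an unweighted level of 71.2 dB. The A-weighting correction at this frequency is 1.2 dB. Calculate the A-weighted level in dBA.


Given values:
  SPL = 71.2 dB
  A-weighting at 2000 Hz = 1.2 dB
Formula: L_A = SPL + A_weight
L_A = 71.2 + (1.2)
L_A = 72.4

72.4 dBA


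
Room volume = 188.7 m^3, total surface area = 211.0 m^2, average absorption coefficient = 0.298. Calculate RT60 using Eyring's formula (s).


Given values:
  V = 188.7 m^3, S = 211.0 m^2, alpha = 0.298
Formula: RT60 = 0.161 * V / (-S * ln(1 - alpha))
Compute ln(1 - 0.298) = ln(0.702) = -0.353822
Denominator: -211.0 * -0.353822 = 74.6564
Numerator: 0.161 * 188.7 = 30.3807
RT60 = 30.3807 / 74.6564 = 0.407

0.407 s


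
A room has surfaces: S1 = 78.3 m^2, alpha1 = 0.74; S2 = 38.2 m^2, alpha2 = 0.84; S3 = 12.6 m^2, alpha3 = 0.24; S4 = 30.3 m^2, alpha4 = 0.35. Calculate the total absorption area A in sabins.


Given surfaces:
  Surface 1: 78.3 * 0.74 = 57.942
  Surface 2: 38.2 * 0.84 = 32.088
  Surface 3: 12.6 * 0.24 = 3.024
  Surface 4: 30.3 * 0.35 = 10.605
Formula: A = sum(Si * alpha_i)
A = 57.942 + 32.088 + 3.024 + 10.605
A = 103.66

103.66 sabins


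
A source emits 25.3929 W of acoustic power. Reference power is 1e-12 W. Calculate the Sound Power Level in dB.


Given values:
  W = 25.3929 W
  W_ref = 1e-12 W
Formula: SWL = 10 * log10(W / W_ref)
Compute ratio: W / W_ref = 25392900000000
Compute log10: log10(25392900000000) = 13.404712
Multiply: SWL = 10 * 13.404712 = 134.05

134.05 dB


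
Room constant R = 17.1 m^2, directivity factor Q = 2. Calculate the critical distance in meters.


Given values:
  R = 17.1 m^2, Q = 2
Formula: d_c = 0.141 * sqrt(Q * R)
Compute Q * R = 2 * 17.1 = 34.2
Compute sqrt(34.2) = 5.8481
d_c = 0.141 * 5.8481 = 0.825

0.825 m


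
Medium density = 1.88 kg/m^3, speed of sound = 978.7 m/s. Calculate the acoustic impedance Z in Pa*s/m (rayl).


Given values:
  rho = 1.88 kg/m^3
  c = 978.7 m/s
Formula: Z = rho * c
Z = 1.88 * 978.7
Z = 1839.96

1839.96 rayl


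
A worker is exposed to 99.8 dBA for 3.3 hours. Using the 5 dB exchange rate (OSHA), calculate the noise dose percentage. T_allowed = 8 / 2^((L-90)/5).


Given values:
  L = 99.8 dBA, T = 3.3 hours
Formula: T_allowed = 8 / 2^((L - 90) / 5)
Compute exponent: (99.8 - 90) / 5 = 1.96
Compute 2^(1.96) = 3.89062
T_allowed = 8 / 3.89062 = 2.056228 hours
Dose = (T / T_allowed) * 100
Dose = (3.3 / 2.056228) * 100 = 160.49

160.49 %


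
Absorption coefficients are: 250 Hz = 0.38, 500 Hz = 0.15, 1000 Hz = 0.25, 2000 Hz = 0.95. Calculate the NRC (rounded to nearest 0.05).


Given values:
  a_250 = 0.38, a_500 = 0.15
  a_1000 = 0.25, a_2000 = 0.95
Formula: NRC = (a250 + a500 + a1000 + a2000) / 4
Sum = 0.38 + 0.15 + 0.25 + 0.95 = 1.73
NRC = 1.73 / 4 = 0.4325
Rounded to nearest 0.05: 0.45

0.45


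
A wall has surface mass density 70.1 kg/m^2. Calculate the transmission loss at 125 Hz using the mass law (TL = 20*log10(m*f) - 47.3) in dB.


Given values:
  m = 70.1 kg/m^2, f = 125 Hz
Formula: TL = 20 * log10(m * f) - 47.3
Compute m * f = 70.1 * 125 = 8762.5
Compute log10(8762.5) = 3.942628
Compute 20 * 3.942628 = 78.8526
TL = 78.8526 - 47.3 = 31.55

31.55 dB


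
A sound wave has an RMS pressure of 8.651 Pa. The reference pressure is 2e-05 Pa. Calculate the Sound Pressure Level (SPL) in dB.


Given values:
  p = 8.651 Pa
  p_ref = 2e-05 Pa
Formula: SPL = 20 * log10(p / p_ref)
Compute ratio: p / p_ref = 8.651 / 2e-05 = 432550
Compute log10: log10(432550) = 5.636036
Multiply: SPL = 20 * 5.636036 = 112.72

112.72 dB


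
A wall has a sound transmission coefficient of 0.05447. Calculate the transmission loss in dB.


Given values:
  tau = 0.05447
Formula: TL = 10 * log10(1 / tau)
Compute 1 / tau = 1 / 0.05447 = 18.3587
Compute log10(18.3587) = 1.263842
TL = 10 * 1.263842 = 12.64

12.64 dB


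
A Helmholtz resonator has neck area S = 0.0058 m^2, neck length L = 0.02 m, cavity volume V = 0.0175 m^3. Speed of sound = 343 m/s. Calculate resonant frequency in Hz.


Given values:
  S = 0.0058 m^2, L = 0.02 m, V = 0.0175 m^3, c = 343 m/s
Formula: f = (c / (2*pi)) * sqrt(S / (V * L))
Compute V * L = 0.0175 * 0.02 = 0.00035
Compute S / (V * L) = 0.0058 / 0.00035 = 16.5714
Compute sqrt(16.5714) = 4.070798
Compute c / (2*pi) = 343 / 6.283185 = 54.590148
f = 54.590148 * 4.070798 = 222.23

222.23 Hz


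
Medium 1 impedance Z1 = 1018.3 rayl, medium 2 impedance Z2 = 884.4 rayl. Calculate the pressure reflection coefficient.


Given values:
  Z1 = 1018.3 rayl, Z2 = 884.4 rayl
Formula: R = (Z2 - Z1) / (Z2 + Z1)
Numerator: Z2 - Z1 = 884.4 - 1018.3 = -133.9
Denominator: Z2 + Z1 = 884.4 + 1018.3 = 1902.7
R = -133.9 / 1902.7 = -0.0704

-0.0704


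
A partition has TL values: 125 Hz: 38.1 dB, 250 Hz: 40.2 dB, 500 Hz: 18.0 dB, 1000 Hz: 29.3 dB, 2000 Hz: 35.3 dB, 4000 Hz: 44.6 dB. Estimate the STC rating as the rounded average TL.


Given TL values at each frequency:
  125 Hz: 38.1 dB
  250 Hz: 40.2 dB
  500 Hz: 18.0 dB
  1000 Hz: 29.3 dB
  2000 Hz: 35.3 dB
  4000 Hz: 44.6 dB
Formula: STC ~ round(average of TL values)
Sum = 38.1 + 40.2 + 18.0 + 29.3 + 35.3 + 44.6 = 205.5
Average = 205.5 / 6 = 34.25
Rounded: 34

34


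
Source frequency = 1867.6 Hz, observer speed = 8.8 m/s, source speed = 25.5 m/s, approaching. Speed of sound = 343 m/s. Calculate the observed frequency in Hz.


Given values:
  f_s = 1867.6 Hz, v_o = 8.8 m/s, v_s = 25.5 m/s
  Direction: approaching
Formula: f_o = f_s * (c + v_o) / (c - v_s)
Numerator: c + v_o = 343 + 8.8 = 351.8
Denominator: c - v_s = 343 - 25.5 = 317.5
f_o = 1867.6 * 351.8 / 317.5 = 2069.36

2069.36 Hz


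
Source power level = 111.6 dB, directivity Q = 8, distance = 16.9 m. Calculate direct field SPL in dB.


Given values:
  Lw = 111.6 dB, Q = 8, r = 16.9 m
Formula: SPL = Lw + 10 * log10(Q / (4 * pi * r^2))
Compute 4 * pi * r^2 = 4 * pi * 16.9^2 = 3589.0811
Compute Q / denom = 8 / 3589.0811 = 0.00222898
Compute 10 * log10(0.00222898) = -26.5189
SPL = 111.6 + (-26.5189) = 85.08

85.08 dB


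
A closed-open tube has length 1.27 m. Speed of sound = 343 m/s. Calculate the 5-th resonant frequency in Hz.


Given values:
  Tube type: closed-open, L = 1.27 m, c = 343 m/s, n = 5
Formula: f_n = (2n - 1) * c / (4 * L)
Compute 2n - 1 = 2*5 - 1 = 9
Compute 4 * L = 4 * 1.27 = 5.08
f = 9 * 343 / 5.08
f = 607.68

607.68 Hz


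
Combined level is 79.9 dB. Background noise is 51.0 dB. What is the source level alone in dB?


Given values:
  L_total = 79.9 dB, L_bg = 51.0 dB
Formula: L_source = 10 * log10(10^(L_total/10) - 10^(L_bg/10))
Convert to linear:
  10^(79.9/10) = 97723722.0956
  10^(51.0/10) = 125892.5412
Difference: 97723722.0956 - 125892.5412 = 97597829.5544
L_source = 10 * log10(97597829.5544) = 79.89

79.89 dB


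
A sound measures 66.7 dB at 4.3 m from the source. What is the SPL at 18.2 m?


Given values:
  SPL1 = 66.7 dB, r1 = 4.3 m, r2 = 18.2 m
Formula: SPL2 = SPL1 - 20 * log10(r2 / r1)
Compute ratio: r2 / r1 = 18.2 / 4.3 = 4.2326
Compute log10: log10(4.2326) = 0.626607
Compute drop: 20 * 0.626607 = 12.5321
SPL2 = 66.7 - 12.5321 = 54.17

54.17 dB


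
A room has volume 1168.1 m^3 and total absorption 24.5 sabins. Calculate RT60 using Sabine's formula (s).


Given values:
  V = 1168.1 m^3
  A = 24.5 sabins
Formula: RT60 = 0.161 * V / A
Numerator: 0.161 * 1168.1 = 188.0641
RT60 = 188.0641 / 24.5 = 7.676

7.676 s


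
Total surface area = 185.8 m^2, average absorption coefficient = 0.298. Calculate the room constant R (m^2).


Given values:
  S = 185.8 m^2, alpha = 0.298
Formula: R = S * alpha / (1 - alpha)
Numerator: 185.8 * 0.298 = 55.3684
Denominator: 1 - 0.298 = 0.702
R = 55.3684 / 0.702 = 78.87

78.87 m^2


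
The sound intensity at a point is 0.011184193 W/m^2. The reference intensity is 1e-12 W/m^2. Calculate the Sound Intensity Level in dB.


Given values:
  I = 0.011184193 W/m^2
  I_ref = 1e-12 W/m^2
Formula: SIL = 10 * log10(I / I_ref)
Compute ratio: I / I_ref = 11184193000
Compute log10: log10(11184193000) = 10.048605
Multiply: SIL = 10 * 10.048605 = 100.49

100.49 dB


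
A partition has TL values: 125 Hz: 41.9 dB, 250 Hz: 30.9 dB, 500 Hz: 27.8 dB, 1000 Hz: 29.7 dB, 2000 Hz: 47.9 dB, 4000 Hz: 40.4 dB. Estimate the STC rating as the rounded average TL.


Given TL values at each frequency:
  125 Hz: 41.9 dB
  250 Hz: 30.9 dB
  500 Hz: 27.8 dB
  1000 Hz: 29.7 dB
  2000 Hz: 47.9 dB
  4000 Hz: 40.4 dB
Formula: STC ~ round(average of TL values)
Sum = 41.9 + 30.9 + 27.8 + 29.7 + 47.9 + 40.4 = 218.6
Average = 218.6 / 6 = 36.43
Rounded: 36

36


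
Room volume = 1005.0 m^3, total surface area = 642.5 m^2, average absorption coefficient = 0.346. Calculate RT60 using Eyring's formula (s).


Given values:
  V = 1005.0 m^3, S = 642.5 m^2, alpha = 0.346
Formula: RT60 = 0.161 * V / (-S * ln(1 - alpha))
Compute ln(1 - 0.346) = ln(0.654) = -0.424648
Denominator: -642.5 * -0.424648 = 272.8363
Numerator: 0.161 * 1005.0 = 161.805
RT60 = 161.805 / 272.8363 = 0.593

0.593 s


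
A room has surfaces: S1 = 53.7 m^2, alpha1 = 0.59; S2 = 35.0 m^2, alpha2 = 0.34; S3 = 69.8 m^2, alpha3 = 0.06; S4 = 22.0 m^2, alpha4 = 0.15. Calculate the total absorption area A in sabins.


Given surfaces:
  Surface 1: 53.7 * 0.59 = 31.683
  Surface 2: 35.0 * 0.34 = 11.9
  Surface 3: 69.8 * 0.06 = 4.188
  Surface 4: 22.0 * 0.15 = 3.3
Formula: A = sum(Si * alpha_i)
A = 31.683 + 11.9 + 4.188 + 3.3
A = 51.07

51.07 sabins


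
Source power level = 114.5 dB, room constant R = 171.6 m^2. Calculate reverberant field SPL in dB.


Given values:
  Lw = 114.5 dB, R = 171.6 m^2
Formula: SPL = Lw + 10 * log10(4 / R)
Compute 4 / R = 4 / 171.6 = 0.02331
Compute 10 * log10(0.02331) = -16.3246
SPL = 114.5 + (-16.3246) = 98.18

98.18 dB


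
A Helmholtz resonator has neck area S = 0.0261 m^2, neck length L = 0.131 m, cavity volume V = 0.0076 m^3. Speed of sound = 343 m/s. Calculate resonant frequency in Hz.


Given values:
  S = 0.0261 m^2, L = 0.131 m, V = 0.0076 m^3, c = 343 m/s
Formula: f = (c / (2*pi)) * sqrt(S / (V * L))
Compute V * L = 0.0076 * 0.131 = 0.0009956
Compute S / (V * L) = 0.0261 / 0.0009956 = 26.2153
Compute sqrt(26.2153) = 5.120088
Compute c / (2*pi) = 343 / 6.283185 = 54.590148
f = 54.590148 * 5.120088 = 279.51

279.51 Hz


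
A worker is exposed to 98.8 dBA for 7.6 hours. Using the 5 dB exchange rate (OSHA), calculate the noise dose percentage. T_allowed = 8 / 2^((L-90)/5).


Given values:
  L = 98.8 dBA, T = 7.6 hours
Formula: T_allowed = 8 / 2^((L - 90) / 5)
Compute exponent: (98.8 - 90) / 5 = 1.76
Compute 2^(1.76) = 3.386981
T_allowed = 8 / 3.386981 = 2.361985 hours
Dose = (T / T_allowed) * 100
Dose = (7.6 / 2.361985) * 100 = 321.76

321.76 %


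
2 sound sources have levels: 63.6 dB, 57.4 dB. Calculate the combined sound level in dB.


Formula: L_total = 10 * log10( sum(10^(Li/10)) )
  Source 1: 10^(63.6/10) = 2290867.6528
  Source 2: 10^(57.4/10) = 549540.8739
Sum of linear values = 2840408.5267
L_total = 10 * log10(2840408.5267) = 64.53

64.53 dB


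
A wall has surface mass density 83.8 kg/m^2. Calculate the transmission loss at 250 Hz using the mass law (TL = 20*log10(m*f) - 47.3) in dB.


Given values:
  m = 83.8 kg/m^2, f = 250 Hz
Formula: TL = 20 * log10(m * f) - 47.3
Compute m * f = 83.8 * 250 = 20950.0
Compute log10(20950.0) = 4.321184
Compute 20 * 4.321184 = 86.4237
TL = 86.4237 - 47.3 = 39.12

39.12 dB


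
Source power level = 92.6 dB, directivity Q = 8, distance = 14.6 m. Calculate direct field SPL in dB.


Given values:
  Lw = 92.6 dB, Q = 8, r = 14.6 m
Formula: SPL = Lw + 10 * log10(Q / (4 * pi * r^2))
Compute 4 * pi * r^2 = 4 * pi * 14.6^2 = 2678.6476
Compute Q / denom = 8 / 2678.6476 = 0.00298658
Compute 10 * log10(0.00298658) = -25.2483
SPL = 92.6 + (-25.2483) = 67.35

67.35 dB


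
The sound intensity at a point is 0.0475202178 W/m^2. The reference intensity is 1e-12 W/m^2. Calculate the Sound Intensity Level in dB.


Given values:
  I = 0.0475202178 W/m^2
  I_ref = 1e-12 W/m^2
Formula: SIL = 10 * log10(I / I_ref)
Compute ratio: I / I_ref = 47520217800
Compute log10: log10(47520217800) = 10.676878
Multiply: SIL = 10 * 10.676878 = 106.77

106.77 dB


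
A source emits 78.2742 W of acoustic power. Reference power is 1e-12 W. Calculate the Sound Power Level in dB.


Given values:
  W = 78.2742 W
  W_ref = 1e-12 W
Formula: SWL = 10 * log10(W / W_ref)
Compute ratio: W / W_ref = 78274200000000
Compute log10: log10(78274200000000) = 13.893619
Multiply: SWL = 10 * 13.893619 = 138.94

138.94 dB


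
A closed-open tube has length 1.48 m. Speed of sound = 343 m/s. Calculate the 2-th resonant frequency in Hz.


Given values:
  Tube type: closed-open, L = 1.48 m, c = 343 m/s, n = 2
Formula: f_n = (2n - 1) * c / (4 * L)
Compute 2n - 1 = 2*2 - 1 = 3
Compute 4 * L = 4 * 1.48 = 5.92
f = 3 * 343 / 5.92
f = 173.82

173.82 Hz


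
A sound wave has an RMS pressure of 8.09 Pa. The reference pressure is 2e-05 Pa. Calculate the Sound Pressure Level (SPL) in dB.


Given values:
  p = 8.09 Pa
  p_ref = 2e-05 Pa
Formula: SPL = 20 * log10(p / p_ref)
Compute ratio: p / p_ref = 8.09 / 2e-05 = 404500
Compute log10: log10(404500) = 5.606919
Multiply: SPL = 20 * 5.606919 = 112.14

112.14 dB


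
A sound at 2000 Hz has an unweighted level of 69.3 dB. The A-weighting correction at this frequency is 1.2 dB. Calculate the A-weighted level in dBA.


Given values:
  SPL = 69.3 dB
  A-weighting at 2000 Hz = 1.2 dB
Formula: L_A = SPL + A_weight
L_A = 69.3 + (1.2)
L_A = 70.5

70.5 dBA


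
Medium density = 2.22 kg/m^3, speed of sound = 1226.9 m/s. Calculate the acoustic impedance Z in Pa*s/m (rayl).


Given values:
  rho = 2.22 kg/m^3
  c = 1226.9 m/s
Formula: Z = rho * c
Z = 2.22 * 1226.9
Z = 2723.72

2723.72 rayl


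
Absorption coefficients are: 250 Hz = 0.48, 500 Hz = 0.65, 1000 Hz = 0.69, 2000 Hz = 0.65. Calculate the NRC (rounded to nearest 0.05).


Given values:
  a_250 = 0.48, a_500 = 0.65
  a_1000 = 0.69, a_2000 = 0.65
Formula: NRC = (a250 + a500 + a1000 + a2000) / 4
Sum = 0.48 + 0.65 + 0.69 + 0.65 = 2.47
NRC = 2.47 / 4 = 0.6175
Rounded to nearest 0.05: 0.6

0.6


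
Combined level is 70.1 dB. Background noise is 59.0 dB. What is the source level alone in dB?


Given values:
  L_total = 70.1 dB, L_bg = 59.0 dB
Formula: L_source = 10 * log10(10^(L_total/10) - 10^(L_bg/10))
Convert to linear:
  10^(70.1/10) = 10232929.9228
  10^(59.0/10) = 794328.2347
Difference: 10232929.9228 - 794328.2347 = 9438601.6881
L_source = 10 * log10(9438601.6881) = 69.75

69.75 dB


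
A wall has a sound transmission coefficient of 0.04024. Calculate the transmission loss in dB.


Given values:
  tau = 0.04024
Formula: TL = 10 * log10(1 / tau)
Compute 1 / tau = 1 / 0.04024 = 24.8509
Compute log10(24.8509) = 1.395342
TL = 10 * 1.395342 = 13.95

13.95 dB


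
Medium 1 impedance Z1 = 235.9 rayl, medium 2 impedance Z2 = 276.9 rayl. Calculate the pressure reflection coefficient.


Given values:
  Z1 = 235.9 rayl, Z2 = 276.9 rayl
Formula: R = (Z2 - Z1) / (Z2 + Z1)
Numerator: Z2 - Z1 = 276.9 - 235.9 = 41.0
Denominator: Z2 + Z1 = 276.9 + 235.9 = 512.8
R = 41.0 / 512.8 = 0.08

0.08


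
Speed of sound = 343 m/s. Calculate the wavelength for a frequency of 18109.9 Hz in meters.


Given values:
  c = 343 m/s, f = 18109.9 Hz
Formula: lambda = c / f
lambda = 343 / 18109.9
lambda = 0.0189

0.0189 m


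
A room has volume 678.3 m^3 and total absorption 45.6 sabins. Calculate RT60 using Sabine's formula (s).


Given values:
  V = 678.3 m^3
  A = 45.6 sabins
Formula: RT60 = 0.161 * V / A
Numerator: 0.161 * 678.3 = 109.2063
RT60 = 109.2063 / 45.6 = 2.395

2.395 s


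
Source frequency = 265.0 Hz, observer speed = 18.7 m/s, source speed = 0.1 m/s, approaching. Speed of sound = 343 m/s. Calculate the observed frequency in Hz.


Given values:
  f_s = 265.0 Hz, v_o = 18.7 m/s, v_s = 0.1 m/s
  Direction: approaching
Formula: f_o = f_s * (c + v_o) / (c - v_s)
Numerator: c + v_o = 343 + 18.7 = 361.7
Denominator: c - v_s = 343 - 0.1 = 342.9
f_o = 265.0 * 361.7 / 342.9 = 279.53

279.53 Hz


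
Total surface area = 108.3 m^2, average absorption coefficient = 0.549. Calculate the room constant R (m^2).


Given values:
  S = 108.3 m^2, alpha = 0.549
Formula: R = S * alpha / (1 - alpha)
Numerator: 108.3 * 0.549 = 59.4567
Denominator: 1 - 0.549 = 0.451
R = 59.4567 / 0.451 = 131.83

131.83 m^2


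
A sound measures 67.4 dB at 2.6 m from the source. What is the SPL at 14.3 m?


Given values:
  SPL1 = 67.4 dB, r1 = 2.6 m, r2 = 14.3 m
Formula: SPL2 = SPL1 - 20 * log10(r2 / r1)
Compute ratio: r2 / r1 = 14.3 / 2.6 = 5.5
Compute log10: log10(5.5) = 0.740363
Compute drop: 20 * 0.740363 = 14.8073
SPL2 = 67.4 - 14.8073 = 52.59

52.59 dB


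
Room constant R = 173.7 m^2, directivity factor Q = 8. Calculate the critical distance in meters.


Given values:
  R = 173.7 m^2, Q = 8
Formula: d_c = 0.141 * sqrt(Q * R)
Compute Q * R = 8 * 173.7 = 1389.6
Compute sqrt(1389.6) = 37.2773
d_c = 0.141 * 37.2773 = 5.256

5.256 m


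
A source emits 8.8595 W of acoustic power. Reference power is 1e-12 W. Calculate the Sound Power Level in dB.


Given values:
  W = 8.8595 W
  W_ref = 1e-12 W
Formula: SWL = 10 * log10(W / W_ref)
Compute ratio: W / W_ref = 8859500000000
Compute log10: log10(8859500000000) = 12.947409
Multiply: SWL = 10 * 12.947409 = 129.47

129.47 dB


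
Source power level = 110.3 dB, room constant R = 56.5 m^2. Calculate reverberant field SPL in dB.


Given values:
  Lw = 110.3 dB, R = 56.5 m^2
Formula: SPL = Lw + 10 * log10(4 / R)
Compute 4 / R = 4 / 56.5 = 0.070796
Compute 10 * log10(0.070796) = -11.4999
SPL = 110.3 + (-11.4999) = 98.8

98.8 dB


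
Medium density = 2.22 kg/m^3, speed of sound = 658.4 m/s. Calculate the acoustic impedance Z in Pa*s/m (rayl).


Given values:
  rho = 2.22 kg/m^3
  c = 658.4 m/s
Formula: Z = rho * c
Z = 2.22 * 658.4
Z = 1461.65

1461.65 rayl


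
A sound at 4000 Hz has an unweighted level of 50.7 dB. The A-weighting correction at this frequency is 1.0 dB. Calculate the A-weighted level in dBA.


Given values:
  SPL = 50.7 dB
  A-weighting at 4000 Hz = 1.0 dB
Formula: L_A = SPL + A_weight
L_A = 50.7 + (1.0)
L_A = 51.7

51.7 dBA


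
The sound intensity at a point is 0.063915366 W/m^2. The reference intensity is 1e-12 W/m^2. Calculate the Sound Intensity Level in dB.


Given values:
  I = 0.063915366 W/m^2
  I_ref = 1e-12 W/m^2
Formula: SIL = 10 * log10(I / I_ref)
Compute ratio: I / I_ref = 63915366000
Compute log10: log10(63915366000) = 10.805605
Multiply: SIL = 10 * 10.805605 = 108.06

108.06 dB


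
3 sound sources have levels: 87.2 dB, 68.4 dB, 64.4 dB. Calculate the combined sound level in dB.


Formula: L_total = 10 * log10( sum(10^(Li/10)) )
  Source 1: 10^(87.2/10) = 524807460.2498
  Source 2: 10^(68.4/10) = 6918309.7092
  Source 3: 10^(64.4/10) = 2754228.7033
Sum of linear values = 534479998.6623
L_total = 10 * log10(534479998.6623) = 87.28

87.28 dB


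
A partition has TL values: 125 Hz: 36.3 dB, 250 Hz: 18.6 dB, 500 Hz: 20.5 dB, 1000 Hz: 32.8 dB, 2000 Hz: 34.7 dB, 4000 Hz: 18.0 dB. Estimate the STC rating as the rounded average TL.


Given TL values at each frequency:
  125 Hz: 36.3 dB
  250 Hz: 18.6 dB
  500 Hz: 20.5 dB
  1000 Hz: 32.8 dB
  2000 Hz: 34.7 dB
  4000 Hz: 18.0 dB
Formula: STC ~ round(average of TL values)
Sum = 36.3 + 18.6 + 20.5 + 32.8 + 34.7 + 18.0 = 160.9
Average = 160.9 / 6 = 26.82
Rounded: 27

27


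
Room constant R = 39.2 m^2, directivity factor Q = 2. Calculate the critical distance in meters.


Given values:
  R = 39.2 m^2, Q = 2
Formula: d_c = 0.141 * sqrt(Q * R)
Compute Q * R = 2 * 39.2 = 78.4
Compute sqrt(78.4) = 8.8544
d_c = 0.141 * 8.8544 = 1.248

1.248 m


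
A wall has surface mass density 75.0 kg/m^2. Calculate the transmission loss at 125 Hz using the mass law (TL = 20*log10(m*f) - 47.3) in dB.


Given values:
  m = 75.0 kg/m^2, f = 125 Hz
Formula: TL = 20 * log10(m * f) - 47.3
Compute m * f = 75.0 * 125 = 9375.0
Compute log10(9375.0) = 3.971971
Compute 20 * 3.971971 = 79.4394
TL = 79.4394 - 47.3 = 32.14

32.14 dB


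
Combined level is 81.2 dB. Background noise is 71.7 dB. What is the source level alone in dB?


Given values:
  L_total = 81.2 dB, L_bg = 71.7 dB
Formula: L_source = 10 * log10(10^(L_total/10) - 10^(L_bg/10))
Convert to linear:
  10^(81.2/10) = 131825673.8556
  10^(71.7/10) = 14791083.8817
Difference: 131825673.8556 - 14791083.8817 = 117034589.9739
L_source = 10 * log10(117034589.9739) = 80.68

80.68 dB


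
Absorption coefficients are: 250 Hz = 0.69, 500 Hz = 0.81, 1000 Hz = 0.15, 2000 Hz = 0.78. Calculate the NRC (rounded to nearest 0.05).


Given values:
  a_250 = 0.69, a_500 = 0.81
  a_1000 = 0.15, a_2000 = 0.78
Formula: NRC = (a250 + a500 + a1000 + a2000) / 4
Sum = 0.69 + 0.81 + 0.15 + 0.78 = 2.43
NRC = 2.43 / 4 = 0.6075
Rounded to nearest 0.05: 0.6

0.6


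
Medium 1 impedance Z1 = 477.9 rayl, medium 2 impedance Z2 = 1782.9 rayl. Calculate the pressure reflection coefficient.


Given values:
  Z1 = 477.9 rayl, Z2 = 1782.9 rayl
Formula: R = (Z2 - Z1) / (Z2 + Z1)
Numerator: Z2 - Z1 = 1782.9 - 477.9 = 1305.0
Denominator: Z2 + Z1 = 1782.9 + 477.9 = 2260.8
R = 1305.0 / 2260.8 = 0.5772

0.5772


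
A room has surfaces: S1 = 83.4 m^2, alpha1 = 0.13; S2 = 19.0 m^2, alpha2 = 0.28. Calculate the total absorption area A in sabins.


Given surfaces:
  Surface 1: 83.4 * 0.13 = 10.842
  Surface 2: 19.0 * 0.28 = 5.32
Formula: A = sum(Si * alpha_i)
A = 10.842 + 5.32
A = 16.16

16.16 sabins


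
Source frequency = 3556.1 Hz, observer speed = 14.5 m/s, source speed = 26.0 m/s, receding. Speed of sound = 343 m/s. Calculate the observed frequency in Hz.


Given values:
  f_s = 3556.1 Hz, v_o = 14.5 m/s, v_s = 26.0 m/s
  Direction: receding
Formula: f_o = f_s * (c - v_o) / (c + v_s)
Numerator: c - v_o = 343 - 14.5 = 328.5
Denominator: c + v_s = 343 + 26.0 = 369.0
f_o = 3556.1 * 328.5 / 369.0 = 3165.8

3165.8 Hz


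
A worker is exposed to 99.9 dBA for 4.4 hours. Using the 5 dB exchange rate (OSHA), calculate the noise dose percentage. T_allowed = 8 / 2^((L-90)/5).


Given values:
  L = 99.9 dBA, T = 4.4 hours
Formula: T_allowed = 8 / 2^((L - 90) / 5)
Compute exponent: (99.9 - 90) / 5 = 1.98
Compute 2^(1.98) = 3.944931
T_allowed = 8 / 3.944931 = 2.027919 hours
Dose = (T / T_allowed) * 100
Dose = (4.4 / 2.027919) * 100 = 216.97

216.97 %


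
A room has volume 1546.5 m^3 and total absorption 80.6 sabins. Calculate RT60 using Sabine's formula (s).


Given values:
  V = 1546.5 m^3
  A = 80.6 sabins
Formula: RT60 = 0.161 * V / A
Numerator: 0.161 * 1546.5 = 248.9865
RT60 = 248.9865 / 80.6 = 3.089

3.089 s


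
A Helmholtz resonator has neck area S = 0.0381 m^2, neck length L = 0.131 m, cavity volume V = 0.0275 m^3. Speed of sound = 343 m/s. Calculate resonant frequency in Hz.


Given values:
  S = 0.0381 m^2, L = 0.131 m, V = 0.0275 m^3, c = 343 m/s
Formula: f = (c / (2*pi)) * sqrt(S / (V * L))
Compute V * L = 0.0275 * 0.131 = 0.0036025
Compute S / (V * L) = 0.0381 / 0.0036025 = 10.576
Compute sqrt(10.576) = 3.252076
Compute c / (2*pi) = 343 / 6.283185 = 54.590148
f = 54.590148 * 3.252076 = 177.53

177.53 Hz


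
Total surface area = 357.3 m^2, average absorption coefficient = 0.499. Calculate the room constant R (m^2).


Given values:
  S = 357.3 m^2, alpha = 0.499
Formula: R = S * alpha / (1 - alpha)
Numerator: 357.3 * 0.499 = 178.2927
Denominator: 1 - 0.499 = 0.501
R = 178.2927 / 0.501 = 355.87

355.87 m^2


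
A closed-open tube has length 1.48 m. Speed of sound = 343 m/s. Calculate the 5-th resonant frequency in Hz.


Given values:
  Tube type: closed-open, L = 1.48 m, c = 343 m/s, n = 5
Formula: f_n = (2n - 1) * c / (4 * L)
Compute 2n - 1 = 2*5 - 1 = 9
Compute 4 * L = 4 * 1.48 = 5.92
f = 9 * 343 / 5.92
f = 521.45

521.45 Hz


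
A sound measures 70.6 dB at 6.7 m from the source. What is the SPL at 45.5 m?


Given values:
  SPL1 = 70.6 dB, r1 = 6.7 m, r2 = 45.5 m
Formula: SPL2 = SPL1 - 20 * log10(r2 / r1)
Compute ratio: r2 / r1 = 45.5 / 6.7 = 6.791
Compute log10: log10(6.791) = 0.831934
Compute drop: 20 * 0.831934 = 16.6387
SPL2 = 70.6 - 16.6387 = 53.96

53.96 dB


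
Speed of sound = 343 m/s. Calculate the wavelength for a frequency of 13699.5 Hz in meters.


Given values:
  c = 343 m/s, f = 13699.5 Hz
Formula: lambda = c / f
lambda = 343 / 13699.5
lambda = 0.025

0.025 m


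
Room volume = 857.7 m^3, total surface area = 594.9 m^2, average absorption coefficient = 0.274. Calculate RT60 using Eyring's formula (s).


Given values:
  V = 857.7 m^3, S = 594.9 m^2, alpha = 0.274
Formula: RT60 = 0.161 * V / (-S * ln(1 - alpha))
Compute ln(1 - 0.274) = ln(0.726) = -0.320205
Denominator: -594.9 * -0.320205 = 190.49
Numerator: 0.161 * 857.7 = 138.0897
RT60 = 138.0897 / 190.49 = 0.725

0.725 s


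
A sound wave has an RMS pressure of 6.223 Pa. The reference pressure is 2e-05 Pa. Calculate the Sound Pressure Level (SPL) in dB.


Given values:
  p = 6.223 Pa
  p_ref = 2e-05 Pa
Formula: SPL = 20 * log10(p / p_ref)
Compute ratio: p / p_ref = 6.223 / 2e-05 = 311150
Compute log10: log10(311150) = 5.49297
Multiply: SPL = 20 * 5.49297 = 109.86

109.86 dB


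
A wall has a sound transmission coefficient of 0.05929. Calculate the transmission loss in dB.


Given values:
  tau = 0.05929
Formula: TL = 10 * log10(1 / tau)
Compute 1 / tau = 1 / 0.05929 = 16.8663
Compute log10(16.8663) = 1.22702
TL = 10 * 1.22702 = 12.27

12.27 dB


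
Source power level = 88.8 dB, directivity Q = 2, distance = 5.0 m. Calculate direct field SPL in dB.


Given values:
  Lw = 88.8 dB, Q = 2, r = 5.0 m
Formula: SPL = Lw + 10 * log10(Q / (4 * pi * r^2))
Compute 4 * pi * r^2 = 4 * pi * 5.0^2 = 314.1593
Compute Q / denom = 2 / 314.1593 = 0.0063662
Compute 10 * log10(0.0063662) = -21.9612
SPL = 88.8 + (-21.9612) = 66.84

66.84 dB


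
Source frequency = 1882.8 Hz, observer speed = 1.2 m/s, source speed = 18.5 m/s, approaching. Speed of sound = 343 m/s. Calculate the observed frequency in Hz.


Given values:
  f_s = 1882.8 Hz, v_o = 1.2 m/s, v_s = 18.5 m/s
  Direction: approaching
Formula: f_o = f_s * (c + v_o) / (c - v_s)
Numerator: c + v_o = 343 + 1.2 = 344.2
Denominator: c - v_s = 343 - 18.5 = 324.5
f_o = 1882.8 * 344.2 / 324.5 = 1997.1

1997.1 Hz
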